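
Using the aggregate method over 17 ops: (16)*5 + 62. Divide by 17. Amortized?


Formula: Amortized cost = Total cost / Operations
Total cost = (16 * 5) + (1 * 62)
Total cost = 80 + 62 = 142
Amortized = 142 / 17 = 8.3529

8.3529


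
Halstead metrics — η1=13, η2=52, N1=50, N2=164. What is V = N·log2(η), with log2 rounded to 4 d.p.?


Formula: V = N * log2(η), where N = N1 + N2 and η = η1 + η2
η = 13 + 52 = 65
N = 50 + 164 = 214
log2(65) ≈ 6.0224
V = 214 * 6.0224 = 1288.79

1288.79


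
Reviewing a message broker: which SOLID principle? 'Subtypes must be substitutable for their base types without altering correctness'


This describes the Liskov Substitution Principle (LSP)

Liskov Substitution Principle (LSP)


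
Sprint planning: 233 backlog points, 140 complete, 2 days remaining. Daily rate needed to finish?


Formula: Required rate = Remaining points / Days left
Remaining = 233 - 140 = 93 points
Required rate = 93 / 2 = 46.5 points/day

46.5 points/day


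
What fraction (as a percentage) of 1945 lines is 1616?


Coverage = covered / total * 100
Coverage = 1616 / 1945 * 100
Coverage = 83.08%

83.08%


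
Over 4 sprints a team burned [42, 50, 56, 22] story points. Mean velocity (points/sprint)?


Formula: Avg velocity = Total points / Number of sprints
Points: [42, 50, 56, 22]
Sum = 42 + 50 + 56 + 22 = 170
Avg velocity = 170 / 4 = 42.5 points/sprint

42.5 points/sprint


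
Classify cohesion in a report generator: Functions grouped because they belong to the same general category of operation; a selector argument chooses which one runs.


Reasoning: Grouped by category of activity, not by data or sequence
Type: Logical cohesion

Logical cohesion


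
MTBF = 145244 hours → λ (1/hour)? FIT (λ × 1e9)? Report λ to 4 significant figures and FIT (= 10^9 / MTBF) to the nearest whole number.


Formula: λ = 1 / MTBF; FIT = λ × 1e9 = 1e9 / MTBF
λ = 1 / 145244 ≈ 6.885e-06 failures/hour
FIT = 1e9 / 145244 ≈ 6885 failures per 1e9 hours (nearest whole number)

λ = 6.885e-06 /h, FIT = 6885


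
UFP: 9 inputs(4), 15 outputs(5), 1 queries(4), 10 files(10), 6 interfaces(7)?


UFP = EI*4 + EO*5 + EQ*4 + ILF*10 + EIF*7
UFP = 9*4 + 15*5 + 1*4 + 10*10 + 6*7
UFP = 36 + 75 + 4 + 100 + 42
UFP = 257

257


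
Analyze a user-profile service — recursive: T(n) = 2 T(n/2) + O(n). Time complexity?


Reasoning: master theorem case 2 (merge-sort recurrence)
Complexity: O(n log n)

O(n log n)


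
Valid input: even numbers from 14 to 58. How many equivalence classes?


Constraint: even integers in [14, 58]
Class 1: x < 14 — out-of-range invalid
Class 2: x in [14,58] but odd — wrong type invalid
Class 3: x in [14,58] and even — valid
Class 4: x > 58 — out-of-range invalid
Total equivalence classes: 4

4 equivalence classes


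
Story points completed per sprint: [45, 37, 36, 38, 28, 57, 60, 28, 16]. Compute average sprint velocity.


Formula: Avg velocity = Total points / Number of sprints
Points: [45, 37, 36, 38, 28, 57, 60, 28, 16]
Sum = 45 + 37 + 36 + 38 + 28 + 57 + 60 + 28 + 16 = 345
Avg velocity = 345 / 9 = 38.33 points/sprint

38.33 points/sprint


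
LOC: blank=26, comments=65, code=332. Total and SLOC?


Total LOC = blank + comment + code
Total LOC = 26 + 65 + 332 = 423
SLOC (source only) = code = 332

Total LOC: 423, SLOC: 332


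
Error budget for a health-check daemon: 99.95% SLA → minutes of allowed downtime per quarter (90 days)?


Formula: allowed downtime = period * (100 - SLA) / 100
Period (quarter (90 days)) = 129600 minutes
Unavailability fraction = (100 - 99.95) / 100
Allowed downtime = 129600 * (100 - 99.95) / 100
Allowed downtime = 64.8 minutes

64.8 minutes


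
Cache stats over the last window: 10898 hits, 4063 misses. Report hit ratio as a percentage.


Formula: hit rate = hits / (hits + misses) * 100
hit rate = 10898 / (10898 + 4063) * 100
hit rate = 10898 / 14961 * 100
hit rate = 72.84%

72.84%


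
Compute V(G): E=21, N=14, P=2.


Formula: V(G) = E - N + 2P
V(G) = 21 - 14 + 2*2
V(G) = 7 + 4
V(G) = 11

11


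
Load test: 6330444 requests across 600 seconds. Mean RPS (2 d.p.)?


Formula: throughput = requests / seconds
throughput = 6330444 / 600
throughput = 10550.74 requests/second

10550.74 requests/second


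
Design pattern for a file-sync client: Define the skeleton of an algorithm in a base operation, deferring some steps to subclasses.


This matches the Template Method pattern

Template Method


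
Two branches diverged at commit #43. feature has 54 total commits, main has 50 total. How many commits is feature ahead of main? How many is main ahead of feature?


Common ancestor: commit #43
feature commits after divergence: 54 - 43 = 11
main commits after divergence: 50 - 43 = 7
feature is 11 commits ahead of main
main is 7 commits ahead of feature

feature ahead: 11, main ahead: 7


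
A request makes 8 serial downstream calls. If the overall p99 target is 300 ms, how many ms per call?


Formula: per_stage = total_budget / stages
per_stage = 300 / 8
per_stage = 37.5 ms

37.5 ms


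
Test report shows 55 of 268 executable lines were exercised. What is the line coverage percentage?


Coverage = covered / total * 100
Coverage = 55 / 268 * 100
Coverage = 20.52%

20.52%


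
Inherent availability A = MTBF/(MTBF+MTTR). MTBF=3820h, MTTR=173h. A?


Availability = MTBF / (MTBF + MTTR)
Availability = 3820 / (3820 + 173)
Availability = 3820 / 3993
Availability = 95.6674%

95.6674%


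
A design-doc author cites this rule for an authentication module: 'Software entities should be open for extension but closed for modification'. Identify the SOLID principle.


This describes the Open/Closed Principle (OCP)

Open/Closed Principle (OCP)


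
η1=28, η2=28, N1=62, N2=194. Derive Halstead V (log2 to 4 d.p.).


Formula: V = N * log2(η), where N = N1 + N2 and η = η1 + η2
η = 28 + 28 = 56
N = 62 + 194 = 256
log2(56) ≈ 5.8074
V = 256 * 5.8074 = 1486.69

1486.69


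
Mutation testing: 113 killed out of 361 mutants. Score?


Mutation score = killed / total * 100
Mutation score = 113 / 361 * 100
Mutation score = 31.3%

31.3%


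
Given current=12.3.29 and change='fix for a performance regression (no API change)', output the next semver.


Current: 12.3.29
Change category: 'fix for a performance regression (no API change)' → patch bump
SemVer rule: patch bump → increment PATCH (MAJOR and MINOR unchanged)
New: 12.3.30

12.3.30


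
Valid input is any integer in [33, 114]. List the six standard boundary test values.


Range: [33, 114]
Boundaries: just below min, min, min+1, max-1, max, just above max
Values: [32, 33, 34, 113, 114, 115]

[32, 33, 34, 113, 114, 115]


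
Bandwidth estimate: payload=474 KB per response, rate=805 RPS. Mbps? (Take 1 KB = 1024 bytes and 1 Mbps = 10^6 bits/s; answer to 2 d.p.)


Formula: Mbps = payload_bytes * RPS * 8 / 1e6
Payload per request = 474 KB = 474 * 1024 = 485376 bytes
Total bytes/sec = 485376 * 805 = 390727680
Total bits/sec = 390727680 * 8 = 3125821440
Mbps = 3125821440 / 1e6 = 3125.82

3125.82 Mbps


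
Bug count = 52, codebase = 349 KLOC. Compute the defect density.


Defect density = defects / KLOC
Defect density = 52 / 349
Defect density = 0.149 defects/KLOC

0.149 defects/KLOC


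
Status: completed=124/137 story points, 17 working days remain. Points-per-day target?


Formula: Required rate = Remaining points / Days left
Remaining = 137 - 124 = 13 points
Required rate = 13 / 17 = 0.76 points/day

0.76 points/day


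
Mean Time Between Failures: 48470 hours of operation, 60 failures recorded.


Formula: MTBF = Total operating time / Number of failures
MTBF = 48470 / 60
MTBF = 807.83 hours

807.83 hours


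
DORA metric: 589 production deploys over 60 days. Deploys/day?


Formula: deployments per day = releases / days
= 589 / 60
= 9.817 deploys/day
(equivalently, 68.72 deploys/week)

9.817 deploys/day


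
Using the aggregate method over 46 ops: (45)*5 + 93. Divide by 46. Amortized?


Formula: Amortized cost = Total cost / Operations
Total cost = (45 * 5) + (1 * 93)
Total cost = 225 + 93 = 318
Amortized = 318 / 46 = 6.913

6.913


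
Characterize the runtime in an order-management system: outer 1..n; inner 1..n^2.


Reasoning: n times n^2
Complexity: O(n^3)

O(n^3)


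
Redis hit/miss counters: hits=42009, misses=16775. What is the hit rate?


Formula: hit rate = hits / (hits + misses) * 100
hit rate = 42009 / (42009 + 16775) * 100
hit rate = 42009 / 58784 * 100
hit rate = 71.46%

71.46%


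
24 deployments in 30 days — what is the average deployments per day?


Formula: deployments per day = releases / days
= 24 / 30
= 0.8 deploys/day
(equivalently, 5.6 deploys/week)

0.8 deploys/day


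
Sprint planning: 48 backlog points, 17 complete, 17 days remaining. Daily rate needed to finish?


Formula: Required rate = Remaining points / Days left
Remaining = 48 - 17 = 31 points
Required rate = 31 / 17 = 1.82 points/day

1.82 points/day


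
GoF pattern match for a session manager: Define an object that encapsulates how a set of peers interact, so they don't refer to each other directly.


This matches the Mediator pattern

Mediator


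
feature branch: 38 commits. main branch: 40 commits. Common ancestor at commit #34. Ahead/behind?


Common ancestor: commit #34
feature commits after divergence: 38 - 34 = 4
main commits after divergence: 40 - 34 = 6
feature is 4 commits ahead of main
main is 6 commits ahead of feature

feature ahead: 4, main ahead: 6


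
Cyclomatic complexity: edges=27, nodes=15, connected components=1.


Formula: V(G) = E - N + 2P
V(G) = 27 - 15 + 2*1
V(G) = 12 + 2
V(G) = 14

14


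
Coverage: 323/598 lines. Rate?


Coverage = covered / total * 100
Coverage = 323 / 598 * 100
Coverage = 54.01%

54.01%


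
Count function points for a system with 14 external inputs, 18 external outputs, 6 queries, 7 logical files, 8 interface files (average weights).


UFP = EI*4 + EO*5 + EQ*4 + ILF*10 + EIF*7
UFP = 14*4 + 18*5 + 6*4 + 7*10 + 8*7
UFP = 56 + 90 + 24 + 70 + 56
UFP = 296

296


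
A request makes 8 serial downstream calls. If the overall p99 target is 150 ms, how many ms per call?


Formula: per_stage = total_budget / stages
per_stage = 150 / 8
per_stage = 18.75 ms

18.75 ms


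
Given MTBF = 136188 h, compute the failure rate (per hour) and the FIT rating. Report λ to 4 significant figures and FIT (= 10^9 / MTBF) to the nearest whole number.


Formula: λ = 1 / MTBF; FIT = λ × 1e9 = 1e9 / MTBF
λ = 1 / 136188 ≈ 7.343e-06 failures/hour
FIT = 1e9 / 136188 ≈ 7343 failures per 1e9 hours (nearest whole number)

λ = 7.343e-06 /h, FIT = 7343


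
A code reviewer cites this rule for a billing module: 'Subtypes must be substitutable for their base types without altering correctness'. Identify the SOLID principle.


This describes the Liskov Substitution Principle (LSP)

Liskov Substitution Principle (LSP)


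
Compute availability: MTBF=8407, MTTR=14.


Availability = MTBF / (MTBF + MTTR)
Availability = 8407 / (8407 + 14)
Availability = 8407 / 8421
Availability = 99.8337%

99.8337%


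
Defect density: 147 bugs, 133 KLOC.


Defect density = defects / KLOC
Defect density = 147 / 133
Defect density = 1.105 defects/KLOC

1.105 defects/KLOC


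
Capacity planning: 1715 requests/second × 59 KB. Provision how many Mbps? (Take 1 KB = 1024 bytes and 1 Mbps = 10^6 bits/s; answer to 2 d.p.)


Formula: Mbps = payload_bytes * RPS * 8 / 1e6
Payload per request = 59 KB = 59 * 1024 = 60416 bytes
Total bytes/sec = 60416 * 1715 = 103613440
Total bits/sec = 103613440 * 8 = 828907520
Mbps = 828907520 / 1e6 = 828.91

828.91 Mbps


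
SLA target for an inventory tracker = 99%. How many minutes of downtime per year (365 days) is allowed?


Formula: allowed downtime = period * (100 - SLA) / 100
Period (year (365 days)) = 525600 minutes
Unavailability fraction = (100 - 99.0) / 100
Allowed downtime = 525600 * (100 - 99.0) / 100
Allowed downtime = 5256.0 minutes

5256.0 minutes


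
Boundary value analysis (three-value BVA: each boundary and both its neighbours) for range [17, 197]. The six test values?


Range: [17, 197]
Boundaries: just below min, min, min+1, max-1, max, just above max
Values: [16, 17, 18, 196, 197, 198]

[16, 17, 18, 196, 197, 198]


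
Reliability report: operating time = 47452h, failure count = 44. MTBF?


Formula: MTBF = Total operating time / Number of failures
MTBF = 47452 / 44
MTBF = 1078.45 hours

1078.45 hours


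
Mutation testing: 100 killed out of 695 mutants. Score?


Mutation score = killed / total * 100
Mutation score = 100 / 695 * 100
Mutation score = 14.39%

14.39%


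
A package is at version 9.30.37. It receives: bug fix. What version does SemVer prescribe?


Current: 9.30.37
Change category: 'bug fix' → patch bump
SemVer rule: patch bump → increment PATCH (MAJOR and MINOR unchanged)
New: 9.30.38

9.30.38


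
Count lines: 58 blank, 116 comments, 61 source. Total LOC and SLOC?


Total LOC = blank + comment + code
Total LOC = 58 + 116 + 61 = 235
SLOC (source only) = code = 61

Total LOC: 235, SLOC: 61


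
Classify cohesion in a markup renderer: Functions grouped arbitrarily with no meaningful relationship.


Reasoning: Worst: random grouping
Type: Coincidental cohesion

Coincidental cohesion


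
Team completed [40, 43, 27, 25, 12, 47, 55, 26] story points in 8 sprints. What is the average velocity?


Formula: Avg velocity = Total points / Number of sprints
Points: [40, 43, 27, 25, 12, 47, 55, 26]
Sum = 40 + 43 + 27 + 25 + 12 + 47 + 55 + 26 = 275
Avg velocity = 275 / 8 = 34.38 points/sprint

34.38 points/sprint


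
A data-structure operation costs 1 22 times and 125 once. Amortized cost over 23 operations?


Formula: Amortized cost = Total cost / Operations
Total cost = (22 * 1) + (1 * 125)
Total cost = 22 + 125 = 147
Amortized = 147 / 23 = 6.3913

6.3913


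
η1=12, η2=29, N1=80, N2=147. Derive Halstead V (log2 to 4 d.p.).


Formula: V = N * log2(η), where N = N1 + N2 and η = η1 + η2
η = 12 + 29 = 41
N = 80 + 147 = 227
log2(41) ≈ 5.3576
V = 227 * 5.3576 = 1216.18

1216.18


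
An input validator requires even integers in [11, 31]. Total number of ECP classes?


Constraint: even integers in [11, 31]
Class 1: x < 11 — out-of-range invalid
Class 2: x in [11,31] but odd — wrong type invalid
Class 3: x in [11,31] and even — valid
Class 4: x > 31 — out-of-range invalid
Total equivalence classes: 4

4 equivalence classes


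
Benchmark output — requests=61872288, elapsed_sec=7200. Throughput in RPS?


Formula: throughput = requests / seconds
throughput = 61872288 / 7200
throughput = 8593.37 requests/second

8593.37 requests/second


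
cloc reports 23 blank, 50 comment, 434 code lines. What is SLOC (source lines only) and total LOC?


Total LOC = blank + comment + code
Total LOC = 23 + 50 + 434 = 507
SLOC (source only) = code = 434

Total LOC: 507, SLOC: 434


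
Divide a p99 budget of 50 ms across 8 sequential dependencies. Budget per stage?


Formula: per_stage = total_budget / stages
per_stage = 50 / 8
per_stage = 6.25 ms

6.25 ms


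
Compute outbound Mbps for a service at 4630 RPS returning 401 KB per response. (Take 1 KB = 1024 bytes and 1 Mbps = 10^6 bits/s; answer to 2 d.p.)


Formula: Mbps = payload_bytes * RPS * 8 / 1e6
Payload per request = 401 KB = 401 * 1024 = 410624 bytes
Total bytes/sec = 410624 * 4630 = 1901189120
Total bits/sec = 1901189120 * 8 = 15209512960
Mbps = 15209512960 / 1e6 = 15209.51

15209.51 Mbps


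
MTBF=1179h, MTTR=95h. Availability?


Availability = MTBF / (MTBF + MTTR)
Availability = 1179 / (1179 + 95)
Availability = 1179 / 1274
Availability = 92.5432%

92.5432%


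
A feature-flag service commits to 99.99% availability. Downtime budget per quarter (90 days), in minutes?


Formula: allowed downtime = period * (100 - SLA) / 100
Period (quarter (90 days)) = 129600 minutes
Unavailability fraction = (100 - 99.99) / 100
Allowed downtime = 129600 * (100 - 99.99) / 100
Allowed downtime = 12.96 minutes

12.96 minutes


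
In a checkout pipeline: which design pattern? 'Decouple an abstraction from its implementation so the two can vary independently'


This matches the Bridge pattern

Bridge


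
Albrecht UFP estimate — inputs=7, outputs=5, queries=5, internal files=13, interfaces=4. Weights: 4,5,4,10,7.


UFP = EI*4 + EO*5 + EQ*4 + ILF*10 + EIF*7
UFP = 7*4 + 5*5 + 5*4 + 13*10 + 4*7
UFP = 28 + 25 + 20 + 130 + 28
UFP = 231

231


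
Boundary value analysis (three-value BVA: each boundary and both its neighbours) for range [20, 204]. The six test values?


Range: [20, 204]
Boundaries: just below min, min, min+1, max-1, max, just above max
Values: [19, 20, 21, 203, 204, 205]

[19, 20, 21, 203, 204, 205]


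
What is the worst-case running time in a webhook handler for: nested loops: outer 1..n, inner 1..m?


Reasoning: product of independent bounds
Complexity: O(n*m)

O(n*m)


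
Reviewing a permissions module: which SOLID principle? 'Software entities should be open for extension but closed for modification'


This describes the Open/Closed Principle (OCP)

Open/Closed Principle (OCP)


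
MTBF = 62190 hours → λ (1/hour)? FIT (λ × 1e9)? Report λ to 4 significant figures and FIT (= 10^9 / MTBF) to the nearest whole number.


Formula: λ = 1 / MTBF; FIT = λ × 1e9 = 1e9 / MTBF
λ = 1 / 62190 ≈ 1.608e-05 failures/hour
FIT = 1e9 / 62190 ≈ 16080 failures per 1e9 hours (nearest whole number)

λ = 1.608e-05 /h, FIT = 16080


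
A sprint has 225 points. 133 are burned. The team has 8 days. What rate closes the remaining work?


Formula: Required rate = Remaining points / Days left
Remaining = 225 - 133 = 92 points
Required rate = 92 / 8 = 11.5 points/day

11.5 points/day


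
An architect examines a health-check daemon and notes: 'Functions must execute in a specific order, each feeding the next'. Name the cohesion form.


Reasoning: Output of one is input to next
Type: Sequential cohesion

Sequential cohesion


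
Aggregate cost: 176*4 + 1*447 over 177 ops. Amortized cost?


Formula: Amortized cost = Total cost / Operations
Total cost = (176 * 4) + (1 * 447)
Total cost = 704 + 447 = 1151
Amortized = 1151 / 177 = 6.5028

6.5028


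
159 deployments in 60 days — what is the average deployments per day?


Formula: deployments per day = releases / days
= 159 / 60
= 2.65 deploys/day
(equivalently, 18.55 deploys/week)

2.65 deploys/day


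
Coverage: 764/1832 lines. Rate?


Coverage = covered / total * 100
Coverage = 764 / 1832 * 100
Coverage = 41.7%

41.7%


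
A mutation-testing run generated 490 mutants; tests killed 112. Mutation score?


Mutation score = killed / total * 100
Mutation score = 112 / 490 * 100
Mutation score = 22.86%

22.86%


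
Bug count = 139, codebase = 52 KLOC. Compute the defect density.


Defect density = defects / KLOC
Defect density = 139 / 52
Defect density = 2.673 defects/KLOC

2.673 defects/KLOC


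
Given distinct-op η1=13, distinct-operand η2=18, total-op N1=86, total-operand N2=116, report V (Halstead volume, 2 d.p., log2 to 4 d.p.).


Formula: V = N * log2(η), where N = N1 + N2 and η = η1 + η2
η = 13 + 18 = 31
N = 86 + 116 = 202
log2(31) ≈ 4.9542
V = 202 * 4.9542 = 1000.75

1000.75


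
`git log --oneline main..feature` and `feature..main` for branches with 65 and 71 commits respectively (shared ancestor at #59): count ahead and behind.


Common ancestor: commit #59
feature commits after divergence: 65 - 59 = 6
main commits after divergence: 71 - 59 = 12
feature is 6 commits ahead of main
main is 12 commits ahead of feature

feature ahead: 6, main ahead: 12


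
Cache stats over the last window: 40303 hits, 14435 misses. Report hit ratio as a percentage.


Formula: hit rate = hits / (hits + misses) * 100
hit rate = 40303 / (40303 + 14435) * 100
hit rate = 40303 / 54738 * 100
hit rate = 73.63%

73.63%


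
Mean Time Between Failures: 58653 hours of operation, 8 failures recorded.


Formula: MTBF = Total operating time / Number of failures
MTBF = 58653 / 8
MTBF = 7331.63 hours

7331.63 hours


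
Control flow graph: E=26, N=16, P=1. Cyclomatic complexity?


Formula: V(G) = E - N + 2P
V(G) = 26 - 16 + 2*1
V(G) = 10 + 2
V(G) = 12

12


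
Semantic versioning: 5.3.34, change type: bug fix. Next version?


Current: 5.3.34
Change category: 'bug fix' → patch bump
SemVer rule: patch bump → increment PATCH (MAJOR and MINOR unchanged)
New: 5.3.35

5.3.35


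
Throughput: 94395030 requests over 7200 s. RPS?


Formula: throughput = requests / seconds
throughput = 94395030 / 7200
throughput = 13110.42 requests/second

13110.42 requests/second


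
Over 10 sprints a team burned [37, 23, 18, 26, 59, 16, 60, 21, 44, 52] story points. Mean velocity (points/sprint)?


Formula: Avg velocity = Total points / Number of sprints
Points: [37, 23, 18, 26, 59, 16, 60, 21, 44, 52]
Sum = 37 + 23 + 18 + 26 + 59 + 16 + 60 + 21 + 44 + 52 = 356
Avg velocity = 356 / 10 = 35.6 points/sprint

35.6 points/sprint


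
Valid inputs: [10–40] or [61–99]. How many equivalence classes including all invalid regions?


Valid ranges: [10,40] and [61,99]
Class 1: x < 10 — invalid
Class 2: 10 ≤ x ≤ 40 — valid
Class 3: 40 < x < 61 — invalid (gap between ranges)
Class 4: 61 ≤ x ≤ 99 — valid
Class 5: x > 99 — invalid
Total equivalence classes: 5

5 equivalence classes


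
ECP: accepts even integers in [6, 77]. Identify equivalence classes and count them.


Constraint: even integers in [6, 77]
Class 1: x < 6 — out-of-range invalid
Class 2: x in [6,77] but odd — wrong type invalid
Class 3: x in [6,77] and even — valid
Class 4: x > 77 — out-of-range invalid
Total equivalence classes: 4

4 equivalence classes


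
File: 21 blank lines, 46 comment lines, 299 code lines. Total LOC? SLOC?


Total LOC = blank + comment + code
Total LOC = 21 + 46 + 299 = 366
SLOC (source only) = code = 299

Total LOC: 366, SLOC: 299


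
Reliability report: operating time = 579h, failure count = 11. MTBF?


Formula: MTBF = Total operating time / Number of failures
MTBF = 579 / 11
MTBF = 52.64 hours

52.64 hours


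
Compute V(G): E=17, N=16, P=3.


Formula: V(G) = E - N + 2P
V(G) = 17 - 16 + 2*3
V(G) = 1 + 6
V(G) = 7

7


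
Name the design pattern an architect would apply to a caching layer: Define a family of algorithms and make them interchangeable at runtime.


This matches the Strategy pattern

Strategy


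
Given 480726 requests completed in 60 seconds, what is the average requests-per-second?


Formula: throughput = requests / seconds
throughput = 480726 / 60
throughput = 8012.1 requests/second

8012.1 requests/second


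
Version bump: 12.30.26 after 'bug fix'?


Current: 12.30.26
Change category: 'bug fix' → patch bump
SemVer rule: patch bump → increment PATCH (MAJOR and MINOR unchanged)
New: 12.30.27

12.30.27


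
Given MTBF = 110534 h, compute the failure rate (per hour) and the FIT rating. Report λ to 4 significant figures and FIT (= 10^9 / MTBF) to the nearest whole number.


Formula: λ = 1 / MTBF; FIT = λ × 1e9 = 1e9 / MTBF
λ = 1 / 110534 ≈ 9.047e-06 failures/hour
FIT = 1e9 / 110534 ≈ 9047 failures per 1e9 hours (nearest whole number)

λ = 9.047e-06 /h, FIT = 9047


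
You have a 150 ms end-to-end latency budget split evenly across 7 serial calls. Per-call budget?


Formula: per_stage = total_budget / stages
per_stage = 150 / 7
per_stage = 21.43 ms

21.43 ms


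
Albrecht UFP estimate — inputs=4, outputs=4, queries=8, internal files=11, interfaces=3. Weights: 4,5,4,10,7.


UFP = EI*4 + EO*5 + EQ*4 + ILF*10 + EIF*7
UFP = 4*4 + 4*5 + 8*4 + 11*10 + 3*7
UFP = 16 + 20 + 32 + 110 + 21
UFP = 199

199


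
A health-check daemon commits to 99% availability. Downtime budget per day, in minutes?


Formula: allowed downtime = period * (100 - SLA) / 100
Period (day) = 1440 minutes
Unavailability fraction = (100 - 99.0) / 100
Allowed downtime = 1440 * (100 - 99.0) / 100
Allowed downtime = 14.4 minutes

14.4 minutes


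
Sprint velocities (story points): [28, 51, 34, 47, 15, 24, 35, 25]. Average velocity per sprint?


Formula: Avg velocity = Total points / Number of sprints
Points: [28, 51, 34, 47, 15, 24, 35, 25]
Sum = 28 + 51 + 34 + 47 + 15 + 24 + 35 + 25 = 259
Avg velocity = 259 / 8 = 32.38 points/sprint

32.38 points/sprint


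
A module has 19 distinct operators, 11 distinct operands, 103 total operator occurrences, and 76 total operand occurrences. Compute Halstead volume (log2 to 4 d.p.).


Formula: V = N * log2(η), where N = N1 + N2 and η = η1 + η2
η = 19 + 11 = 30
N = 103 + 76 = 179
log2(30) ≈ 4.9069
V = 179 * 4.9069 = 878.34

878.34


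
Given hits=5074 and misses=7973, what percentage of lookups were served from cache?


Formula: hit rate = hits / (hits + misses) * 100
hit rate = 5074 / (5074 + 7973) * 100
hit rate = 5074 / 13047 * 100
hit rate = 38.89%

38.89%


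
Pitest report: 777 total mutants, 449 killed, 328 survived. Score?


Mutation score = killed / total * 100
Mutation score = 449 / 777 * 100
Mutation score = 57.79%

57.79%


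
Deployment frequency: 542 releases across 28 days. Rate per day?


Formula: deployments per day = releases / days
= 542 / 28
= 19.357 deploys/day
(equivalently, 135.5 deploys/week)

19.357 deploys/day


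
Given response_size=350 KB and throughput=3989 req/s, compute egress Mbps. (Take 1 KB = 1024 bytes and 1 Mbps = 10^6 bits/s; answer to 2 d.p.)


Formula: Mbps = payload_bytes * RPS * 8 / 1e6
Payload per request = 350 KB = 350 * 1024 = 358400 bytes
Total bytes/sec = 358400 * 3989 = 1429657600
Total bits/sec = 1429657600 * 8 = 11437260800
Mbps = 11437260800 / 1e6 = 11437.26

11437.26 Mbps


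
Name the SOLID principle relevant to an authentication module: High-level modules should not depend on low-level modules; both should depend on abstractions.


This describes the Dependency Inversion Principle (DIP)

Dependency Inversion Principle (DIP)


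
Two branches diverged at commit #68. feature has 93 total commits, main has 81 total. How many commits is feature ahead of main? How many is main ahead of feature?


Common ancestor: commit #68
feature commits after divergence: 93 - 68 = 25
main commits after divergence: 81 - 68 = 13
feature is 25 commits ahead of main
main is 13 commits ahead of feature

feature ahead: 25, main ahead: 13


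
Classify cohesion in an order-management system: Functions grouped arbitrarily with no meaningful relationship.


Reasoning: Worst: random grouping
Type: Coincidental cohesion

Coincidental cohesion


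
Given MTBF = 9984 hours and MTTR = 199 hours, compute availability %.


Availability = MTBF / (MTBF + MTTR)
Availability = 9984 / (9984 + 199)
Availability = 9984 / 10183
Availability = 98.0458%

98.0458%


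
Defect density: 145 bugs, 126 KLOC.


Defect density = defects / KLOC
Defect density = 145 / 126
Defect density = 1.151 defects/KLOC

1.151 defects/KLOC


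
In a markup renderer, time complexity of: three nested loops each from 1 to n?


Reasoning: three levels of nesting over n
Complexity: O(n^3)

O(n^3)


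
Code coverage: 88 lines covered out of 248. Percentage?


Coverage = covered / total * 100
Coverage = 88 / 248 * 100
Coverage = 35.48%

35.48%


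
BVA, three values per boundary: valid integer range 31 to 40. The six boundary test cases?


Range: [31, 40]
Boundaries: just below min, min, min+1, max-1, max, just above max
Values: [30, 31, 32, 39, 40, 41]

[30, 31, 32, 39, 40, 41]


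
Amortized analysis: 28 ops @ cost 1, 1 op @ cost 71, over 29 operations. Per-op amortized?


Formula: Amortized cost = Total cost / Operations
Total cost = (28 * 1) + (1 * 71)
Total cost = 28 + 71 = 99
Amortized = 99 / 29 = 3.4138

3.4138


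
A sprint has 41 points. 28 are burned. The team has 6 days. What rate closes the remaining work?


Formula: Required rate = Remaining points / Days left
Remaining = 41 - 28 = 13 points
Required rate = 13 / 6 = 2.17 points/day

2.17 points/day


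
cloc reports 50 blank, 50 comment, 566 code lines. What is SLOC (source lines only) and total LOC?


Total LOC = blank + comment + code
Total LOC = 50 + 50 + 566 = 666
SLOC (source only) = code = 566

Total LOC: 666, SLOC: 566


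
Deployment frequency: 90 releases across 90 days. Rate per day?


Formula: deployments per day = releases / days
= 90 / 90
= 1.0 deploys/day
(equivalently, 7.0 deploys/week)

1.0 deploys/day


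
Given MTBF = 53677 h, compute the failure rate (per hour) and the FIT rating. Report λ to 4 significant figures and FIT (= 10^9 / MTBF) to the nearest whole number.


Formula: λ = 1 / MTBF; FIT = λ × 1e9 = 1e9 / MTBF
λ = 1 / 53677 ≈ 1.863e-05 failures/hour
FIT = 1e9 / 53677 ≈ 18630 failures per 1e9 hours (nearest whole number)

λ = 1.863e-05 /h, FIT = 18630


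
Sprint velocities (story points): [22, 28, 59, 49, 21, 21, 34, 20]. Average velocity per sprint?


Formula: Avg velocity = Total points / Number of sprints
Points: [22, 28, 59, 49, 21, 21, 34, 20]
Sum = 22 + 28 + 59 + 49 + 21 + 21 + 34 + 20 = 254
Avg velocity = 254 / 8 = 31.75 points/sprint

31.75 points/sprint


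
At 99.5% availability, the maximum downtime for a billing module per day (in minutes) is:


Formula: allowed downtime = period * (100 - SLA) / 100
Period (day) = 1440 minutes
Unavailability fraction = (100 - 99.5) / 100
Allowed downtime = 1440 * (100 - 99.5) / 100
Allowed downtime = 7.2 minutes

7.2 minutes


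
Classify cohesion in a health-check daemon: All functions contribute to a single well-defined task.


Reasoning: Best: single purpose
Type: Functional cohesion

Functional cohesion


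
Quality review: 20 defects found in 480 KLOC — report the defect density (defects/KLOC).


Defect density = defects / KLOC
Defect density = 20 / 480
Defect density = 0.042 defects/KLOC

0.042 defects/KLOC


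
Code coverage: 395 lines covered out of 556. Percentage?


Coverage = covered / total * 100
Coverage = 395 / 556 * 100
Coverage = 71.04%

71.04%


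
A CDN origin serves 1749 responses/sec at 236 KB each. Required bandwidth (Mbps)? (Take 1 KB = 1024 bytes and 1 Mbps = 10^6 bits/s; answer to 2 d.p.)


Formula: Mbps = payload_bytes * RPS * 8 / 1e6
Payload per request = 236 KB = 236 * 1024 = 241664 bytes
Total bytes/sec = 241664 * 1749 = 422670336
Total bits/sec = 422670336 * 8 = 3381362688
Mbps = 3381362688 / 1e6 = 3381.36

3381.36 Mbps


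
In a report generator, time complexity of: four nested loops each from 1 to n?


Reasoning: four levels of nesting
Complexity: O(n^4)

O(n^4)


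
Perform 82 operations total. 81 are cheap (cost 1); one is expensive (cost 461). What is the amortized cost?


Formula: Amortized cost = Total cost / Operations
Total cost = (81 * 1) + (1 * 461)
Total cost = 81 + 461 = 542
Amortized = 542 / 82 = 6.6098

6.6098


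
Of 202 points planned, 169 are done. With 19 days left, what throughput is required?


Formula: Required rate = Remaining points / Days left
Remaining = 202 - 169 = 33 points
Required rate = 33 / 19 = 1.74 points/day

1.74 points/day


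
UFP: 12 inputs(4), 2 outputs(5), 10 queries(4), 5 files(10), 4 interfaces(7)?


UFP = EI*4 + EO*5 + EQ*4 + ILF*10 + EIF*7
UFP = 12*4 + 2*5 + 10*4 + 5*10 + 4*7
UFP = 48 + 10 + 40 + 50 + 28
UFP = 176

176


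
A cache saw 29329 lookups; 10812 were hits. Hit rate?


Formula: hit rate = hits / (hits + misses) * 100
hit rate = 10812 / (10812 + 18517) * 100
hit rate = 10812 / 29329 * 100
hit rate = 36.86%

36.86%


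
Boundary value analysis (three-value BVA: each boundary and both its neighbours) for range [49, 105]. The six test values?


Range: [49, 105]
Boundaries: just below min, min, min+1, max-1, max, just above max
Values: [48, 49, 50, 104, 105, 106]

[48, 49, 50, 104, 105, 106]


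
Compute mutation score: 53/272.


Mutation score = killed / total * 100
Mutation score = 53 / 272 * 100
Mutation score = 19.49%

19.49%


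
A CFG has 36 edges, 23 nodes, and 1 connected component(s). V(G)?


Formula: V(G) = E - N + 2P
V(G) = 36 - 23 + 2*1
V(G) = 13 + 2
V(G) = 15

15


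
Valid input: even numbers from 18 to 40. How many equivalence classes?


Constraint: even integers in [18, 40]
Class 1: x < 18 — out-of-range invalid
Class 2: x in [18,40] but odd — wrong type invalid
Class 3: x in [18,40] and even — valid
Class 4: x > 40 — out-of-range invalid
Total equivalence classes: 4

4 equivalence classes


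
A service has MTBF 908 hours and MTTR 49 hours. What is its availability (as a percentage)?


Availability = MTBF / (MTBF + MTTR)
Availability = 908 / (908 + 49)
Availability = 908 / 957
Availability = 94.8798%

94.8798%


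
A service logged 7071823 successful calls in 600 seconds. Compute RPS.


Formula: throughput = requests / seconds
throughput = 7071823 / 600
throughput = 11786.37 requests/second

11786.37 requests/second


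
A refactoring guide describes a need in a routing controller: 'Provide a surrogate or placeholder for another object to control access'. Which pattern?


This matches the Proxy pattern

Proxy


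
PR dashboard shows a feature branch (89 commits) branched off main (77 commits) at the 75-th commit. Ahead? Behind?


Common ancestor: commit #75
feature commits after divergence: 89 - 75 = 14
main commits after divergence: 77 - 75 = 2
feature is 14 commits ahead of main
main is 2 commits ahead of feature

feature ahead: 14, main ahead: 2


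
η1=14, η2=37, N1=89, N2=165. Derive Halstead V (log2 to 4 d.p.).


Formula: V = N * log2(η), where N = N1 + N2 and η = η1 + η2
η = 14 + 37 = 51
N = 89 + 165 = 254
log2(51) ≈ 5.6724
V = 254 * 5.6724 = 1440.79

1440.79


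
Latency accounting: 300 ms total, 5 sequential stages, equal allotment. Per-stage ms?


Formula: per_stage = total_budget / stages
per_stage = 300 / 5
per_stage = 60.0 ms

60.0 ms


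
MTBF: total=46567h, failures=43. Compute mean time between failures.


Formula: MTBF = Total operating time / Number of failures
MTBF = 46567 / 43
MTBF = 1082.95 hours

1082.95 hours


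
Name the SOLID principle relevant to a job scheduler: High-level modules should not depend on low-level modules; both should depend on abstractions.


This describes the Dependency Inversion Principle (DIP)

Dependency Inversion Principle (DIP)


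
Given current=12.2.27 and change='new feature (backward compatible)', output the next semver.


Current: 12.2.27
Change category: 'new feature (backward compatible)' → minor bump
SemVer rule: minor bump → increment MINOR, reset PATCH to 0 (MAJOR unchanged)
New: 12.3.0

12.3.0


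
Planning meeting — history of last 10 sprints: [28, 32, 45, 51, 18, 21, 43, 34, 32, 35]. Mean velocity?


Formula: Avg velocity = Total points / Number of sprints
Points: [28, 32, 45, 51, 18, 21, 43, 34, 32, 35]
Sum = 28 + 32 + 45 + 51 + 18 + 21 + 43 + 34 + 32 + 35 = 339
Avg velocity = 339 / 10 = 33.9 points/sprint

33.9 points/sprint


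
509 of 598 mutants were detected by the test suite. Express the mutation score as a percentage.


Mutation score = killed / total * 100
Mutation score = 509 / 598 * 100
Mutation score = 85.12%

85.12%


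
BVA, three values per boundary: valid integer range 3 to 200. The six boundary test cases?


Range: [3, 200]
Boundaries: just below min, min, min+1, max-1, max, just above max
Values: [2, 3, 4, 199, 200, 201]

[2, 3, 4, 199, 200, 201]


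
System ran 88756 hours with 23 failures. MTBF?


Formula: MTBF = Total operating time / Number of failures
MTBF = 88756 / 23
MTBF = 3858.96 hours

3858.96 hours


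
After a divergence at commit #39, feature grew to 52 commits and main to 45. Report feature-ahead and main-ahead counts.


Common ancestor: commit #39
feature commits after divergence: 52 - 39 = 13
main commits after divergence: 45 - 39 = 6
feature is 13 commits ahead of main
main is 6 commits ahead of feature

feature ahead: 13, main ahead: 6


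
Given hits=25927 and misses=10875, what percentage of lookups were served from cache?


Formula: hit rate = hits / (hits + misses) * 100
hit rate = 25927 / (25927 + 10875) * 100
hit rate = 25927 / 36802 * 100
hit rate = 70.45%

70.45%


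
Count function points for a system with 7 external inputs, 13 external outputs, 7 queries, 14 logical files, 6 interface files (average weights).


UFP = EI*4 + EO*5 + EQ*4 + ILF*10 + EIF*7
UFP = 7*4 + 13*5 + 7*4 + 14*10 + 6*7
UFP = 28 + 65 + 28 + 140 + 42
UFP = 303

303


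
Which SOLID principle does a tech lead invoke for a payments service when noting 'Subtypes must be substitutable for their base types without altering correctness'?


This describes the Liskov Substitution Principle (LSP)

Liskov Substitution Principle (LSP)


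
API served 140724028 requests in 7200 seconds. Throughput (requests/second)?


Formula: throughput = requests / seconds
throughput = 140724028 / 7200
throughput = 19545.0 requests/second

19545.0 requests/second


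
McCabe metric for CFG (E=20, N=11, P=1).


Formula: V(G) = E - N + 2P
V(G) = 20 - 11 + 2*1
V(G) = 9 + 2
V(G) = 11

11


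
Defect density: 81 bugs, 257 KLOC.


Defect density = defects / KLOC
Defect density = 81 / 257
Defect density = 0.315 defects/KLOC

0.315 defects/KLOC


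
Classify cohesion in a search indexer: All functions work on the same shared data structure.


Reasoning: Functions share data
Type: Communicational cohesion

Communicational cohesion


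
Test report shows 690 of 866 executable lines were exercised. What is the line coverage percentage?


Coverage = covered / total * 100
Coverage = 690 / 866 * 100
Coverage = 79.68%

79.68%


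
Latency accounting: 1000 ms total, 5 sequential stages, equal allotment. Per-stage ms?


Formula: per_stage = total_budget / stages
per_stage = 1000 / 5
per_stage = 200.0 ms

200.0 ms


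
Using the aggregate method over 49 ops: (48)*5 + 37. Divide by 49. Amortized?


Formula: Amortized cost = Total cost / Operations
Total cost = (48 * 5) + (1 * 37)
Total cost = 240 + 37 = 277
Amortized = 277 / 49 = 5.6531

5.6531


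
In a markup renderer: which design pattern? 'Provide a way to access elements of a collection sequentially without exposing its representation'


This matches the Iterator pattern

Iterator


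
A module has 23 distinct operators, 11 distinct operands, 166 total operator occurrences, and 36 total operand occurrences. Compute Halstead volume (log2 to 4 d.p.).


Formula: V = N * log2(η), where N = N1 + N2 and η = η1 + η2
η = 23 + 11 = 34
N = 166 + 36 = 202
log2(34) ≈ 5.0875
V = 202 * 5.0875 = 1027.68

1027.68


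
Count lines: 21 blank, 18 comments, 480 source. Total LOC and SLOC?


Total LOC = blank + comment + code
Total LOC = 21 + 18 + 480 = 519
SLOC (source only) = code = 480

Total LOC: 519, SLOC: 480


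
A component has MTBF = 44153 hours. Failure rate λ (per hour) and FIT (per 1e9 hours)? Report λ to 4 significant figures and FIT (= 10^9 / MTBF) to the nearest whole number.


Formula: λ = 1 / MTBF; FIT = λ × 1e9 = 1e9 / MTBF
λ = 1 / 44153 ≈ 2.265e-05 failures/hour
FIT = 1e9 / 44153 ≈ 22649 failures per 1e9 hours (nearest whole number)

λ = 2.265e-05 /h, FIT = 22649


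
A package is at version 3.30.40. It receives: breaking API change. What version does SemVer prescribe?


Current: 3.30.40
Change category: 'breaking API change' → major bump
SemVer rule: major bump → increment MAJOR, reset MINOR and PATCH to 0
New: 4.0.0

4.0.0
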